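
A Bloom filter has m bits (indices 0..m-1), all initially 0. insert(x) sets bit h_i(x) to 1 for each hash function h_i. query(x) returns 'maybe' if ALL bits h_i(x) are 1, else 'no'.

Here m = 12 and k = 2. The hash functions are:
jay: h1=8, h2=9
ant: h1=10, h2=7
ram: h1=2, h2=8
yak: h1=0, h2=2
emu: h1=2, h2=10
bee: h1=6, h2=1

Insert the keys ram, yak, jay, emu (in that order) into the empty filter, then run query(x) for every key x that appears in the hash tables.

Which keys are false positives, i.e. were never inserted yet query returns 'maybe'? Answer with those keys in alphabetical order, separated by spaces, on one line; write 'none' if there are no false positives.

Answer: none

Derivation:
Start: bits=000000000000
After insert 'ram': sets bits 2 8 -> bits=001000001000
After insert 'yak': sets bits 0 2 -> bits=101000001000
After insert 'jay': sets bits 8 9 -> bits=101000001100
After insert 'emu': sets bits 2 10 -> bits=101000001110
Not inserted: ant bee — query each against bits=101000001110:
query ant: checks bit7=0, bit10=1 (has a 0) -> no => not a false positive
query bee: checks bit1=0, bit6=0 (has a 0) -> no => not a false positive
False positives (alphabetical): none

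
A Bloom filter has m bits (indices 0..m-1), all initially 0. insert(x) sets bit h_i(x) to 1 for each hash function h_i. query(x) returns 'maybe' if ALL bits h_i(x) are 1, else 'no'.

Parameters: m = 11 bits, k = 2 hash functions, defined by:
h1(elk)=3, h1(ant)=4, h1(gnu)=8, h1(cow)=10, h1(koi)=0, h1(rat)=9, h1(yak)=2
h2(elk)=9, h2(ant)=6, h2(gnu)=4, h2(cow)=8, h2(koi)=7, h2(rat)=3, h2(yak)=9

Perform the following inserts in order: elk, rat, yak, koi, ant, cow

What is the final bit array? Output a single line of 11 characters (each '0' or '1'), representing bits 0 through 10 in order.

Start: bits=00000000000
After insert 'elk': sets bits 3 9 -> bits=00010000010
After insert 'rat': sets bits 3 9 -> bits=00010000010
After insert 'yak': sets bits 2 9 -> bits=00110000010
After insert 'koi': sets bits 0 7 -> bits=10110001010
After insert 'ant': sets bits 4 6 -> bits=10111011010
After insert 'cow': sets bits 8 10 -> bits=10111011111

Answer: 10111011111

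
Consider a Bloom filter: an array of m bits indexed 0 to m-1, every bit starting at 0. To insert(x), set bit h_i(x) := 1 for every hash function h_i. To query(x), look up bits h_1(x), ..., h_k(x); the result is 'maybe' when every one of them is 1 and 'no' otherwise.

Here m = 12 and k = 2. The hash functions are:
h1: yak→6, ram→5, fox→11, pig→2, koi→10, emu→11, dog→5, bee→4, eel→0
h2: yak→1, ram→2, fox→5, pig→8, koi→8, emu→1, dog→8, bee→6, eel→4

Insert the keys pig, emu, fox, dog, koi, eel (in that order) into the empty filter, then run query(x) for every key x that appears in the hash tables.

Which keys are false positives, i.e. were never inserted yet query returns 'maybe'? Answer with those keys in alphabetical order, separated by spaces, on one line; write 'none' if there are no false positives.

Start: bits=000000000000
After insert 'pig': sets bits 2 8 -> bits=001000001000
After insert 'emu': sets bits 1 11 -> bits=011000001001
After insert 'fox': sets bits 5 11 -> bits=011001001001
After insert 'dog': sets bits 5 8 -> bits=011001001001
After insert 'koi': sets bits 8 10 -> bits=011001001011
After insert 'eel': sets bits 0 4 -> bits=111011001011
Not inserted: bee ram yak — query each against bits=111011001011:
query bee: checks bit4=1, bit6=0 (has a 0) -> no => not a false positive
query ram: checks bit2=1, bit5=1 (all 1) -> maybe => FALSE POSITIVE
query yak: checks bit1=1, bit6=0 (has a 0) -> no => not a false positive
False positives (alphabetical): ram

Answer: ram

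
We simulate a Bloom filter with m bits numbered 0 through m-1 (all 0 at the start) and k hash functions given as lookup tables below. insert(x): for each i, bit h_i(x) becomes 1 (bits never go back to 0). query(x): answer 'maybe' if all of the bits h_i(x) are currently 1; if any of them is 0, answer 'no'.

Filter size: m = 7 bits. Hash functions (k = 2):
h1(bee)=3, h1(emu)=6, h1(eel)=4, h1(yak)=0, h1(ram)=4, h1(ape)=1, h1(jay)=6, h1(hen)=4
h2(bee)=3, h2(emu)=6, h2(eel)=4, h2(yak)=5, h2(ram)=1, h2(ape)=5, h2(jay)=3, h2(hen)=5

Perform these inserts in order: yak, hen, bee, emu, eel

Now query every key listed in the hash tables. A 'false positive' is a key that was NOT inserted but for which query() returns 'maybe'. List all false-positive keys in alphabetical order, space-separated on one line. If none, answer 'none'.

Answer: jay

Derivation:
Start: bits=0000000
After insert 'yak': sets bits 0 5 -> bits=1000010
After insert 'hen': sets bits 4 5 -> bits=1000110
After insert 'bee': sets bits 3 -> bits=1001110
After insert 'emu': sets bits 6 -> bits=1001111
After insert 'eel': sets bits 4 -> bits=1001111
Not inserted: ape jay ram — query each against bits=1001111:
query ape: checks bit1=0, bit5=1 (has a 0) -> no => not a false positive
query jay: checks bit3=1, bit6=1 (all 1) -> maybe => FALSE POSITIVE
query ram: checks bit1=0, bit4=1 (has a 0) -> no => not a false positive
False positives (alphabetical): jay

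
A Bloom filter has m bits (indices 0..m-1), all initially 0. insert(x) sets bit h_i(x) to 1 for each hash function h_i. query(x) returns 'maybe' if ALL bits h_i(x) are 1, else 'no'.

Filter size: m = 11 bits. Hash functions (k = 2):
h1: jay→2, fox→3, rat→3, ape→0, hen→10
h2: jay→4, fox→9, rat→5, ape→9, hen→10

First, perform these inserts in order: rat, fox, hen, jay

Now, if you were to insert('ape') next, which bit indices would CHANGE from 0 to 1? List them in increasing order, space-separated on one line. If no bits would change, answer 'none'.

Start: bits=00000000000
After insert 'rat': sets bits 3 5 -> bits=00010100000
After insert 'fox': sets bits 3 9 -> bits=00010100010
After insert 'hen': sets bits 10 -> bits=00010100011
After insert 'jay': sets bits 2 4 -> bits=00111100011
insert 'ape' would touch bits 0 9; currently bit0=0, bit9=1
Bits that are 0 among those (would change 0->1): 0

Answer: 0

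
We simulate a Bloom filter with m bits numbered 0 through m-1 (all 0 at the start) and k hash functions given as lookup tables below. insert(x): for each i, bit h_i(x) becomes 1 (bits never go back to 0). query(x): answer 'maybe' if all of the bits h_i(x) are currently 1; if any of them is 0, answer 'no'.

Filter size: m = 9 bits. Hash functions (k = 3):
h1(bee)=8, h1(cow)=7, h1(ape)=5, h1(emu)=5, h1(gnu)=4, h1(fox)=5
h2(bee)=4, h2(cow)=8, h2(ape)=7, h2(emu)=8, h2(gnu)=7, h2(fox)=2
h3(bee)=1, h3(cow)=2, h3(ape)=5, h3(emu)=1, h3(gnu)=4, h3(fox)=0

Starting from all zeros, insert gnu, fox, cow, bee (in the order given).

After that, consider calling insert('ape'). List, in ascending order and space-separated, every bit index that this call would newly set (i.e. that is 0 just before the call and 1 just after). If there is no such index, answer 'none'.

Start: bits=000000000
After insert 'gnu': sets bits 4 7 -> bits=000010010
After insert 'fox': sets bits 0 2 5 -> bits=101011010
After insert 'cow': sets bits 2 7 8 -> bits=101011011
After insert 'bee': sets bits 1 4 8 -> bits=111011011
insert 'ape' would touch bits 5 7; currently bit5=1, bit7=1
Bits that are 0 among those (would change 0->1): none

Answer: none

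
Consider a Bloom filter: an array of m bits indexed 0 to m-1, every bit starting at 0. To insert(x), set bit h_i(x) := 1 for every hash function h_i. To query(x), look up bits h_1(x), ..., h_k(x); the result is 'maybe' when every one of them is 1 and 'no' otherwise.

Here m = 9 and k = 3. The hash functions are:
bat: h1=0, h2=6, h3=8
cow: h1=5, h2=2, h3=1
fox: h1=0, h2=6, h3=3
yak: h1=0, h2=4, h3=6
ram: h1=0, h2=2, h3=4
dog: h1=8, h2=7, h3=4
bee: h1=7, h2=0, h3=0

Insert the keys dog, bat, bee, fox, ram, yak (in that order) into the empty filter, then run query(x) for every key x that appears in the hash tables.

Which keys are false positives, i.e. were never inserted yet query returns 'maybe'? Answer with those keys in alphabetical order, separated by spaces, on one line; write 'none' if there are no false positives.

Answer: none

Derivation:
Start: bits=000000000
After insert 'dog': sets bits 4 7 8 -> bits=000010011
After insert 'bat': sets bits 0 6 8 -> bits=100010111
After insert 'bee': sets bits 0 7 -> bits=100010111
After insert 'fox': sets bits 0 3 6 -> bits=100110111
After insert 'ram': sets bits 0 2 4 -> bits=101110111
After insert 'yak': sets bits 0 4 6 -> bits=101110111
Not inserted: cow — query each against bits=101110111:
query cow: checks bit1=0, bit2=1, bit5=0 (has a 0) -> no => not a false positive
False positives (alphabetical): none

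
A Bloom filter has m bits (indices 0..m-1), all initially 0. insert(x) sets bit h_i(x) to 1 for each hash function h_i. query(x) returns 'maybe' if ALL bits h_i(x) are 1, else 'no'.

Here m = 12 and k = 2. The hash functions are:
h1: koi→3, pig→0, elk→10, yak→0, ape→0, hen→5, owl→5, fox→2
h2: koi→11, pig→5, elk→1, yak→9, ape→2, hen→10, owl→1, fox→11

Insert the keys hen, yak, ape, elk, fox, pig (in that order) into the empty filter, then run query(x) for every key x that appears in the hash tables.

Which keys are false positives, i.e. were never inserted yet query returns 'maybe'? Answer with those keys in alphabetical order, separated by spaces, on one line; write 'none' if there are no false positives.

Answer: owl

Derivation:
Start: bits=000000000000
After insert 'hen': sets bits 5 10 -> bits=000001000010
After insert 'yak': sets bits 0 9 -> bits=100001000110
After insert 'ape': sets bits 0 2 -> bits=101001000110
After insert 'elk': sets bits 1 10 -> bits=111001000110
After insert 'fox': sets bits 2 11 -> bits=111001000111
After insert 'pig': sets bits 0 5 -> bits=111001000111
Not inserted: koi owl — query each against bits=111001000111:
query koi: checks bit3=0, bit11=1 (has a 0) -> no => not a false positive
query owl: checks bit1=1, bit5=1 (all 1) -> maybe => FALSE POSITIVE
False positives (alphabetical): owl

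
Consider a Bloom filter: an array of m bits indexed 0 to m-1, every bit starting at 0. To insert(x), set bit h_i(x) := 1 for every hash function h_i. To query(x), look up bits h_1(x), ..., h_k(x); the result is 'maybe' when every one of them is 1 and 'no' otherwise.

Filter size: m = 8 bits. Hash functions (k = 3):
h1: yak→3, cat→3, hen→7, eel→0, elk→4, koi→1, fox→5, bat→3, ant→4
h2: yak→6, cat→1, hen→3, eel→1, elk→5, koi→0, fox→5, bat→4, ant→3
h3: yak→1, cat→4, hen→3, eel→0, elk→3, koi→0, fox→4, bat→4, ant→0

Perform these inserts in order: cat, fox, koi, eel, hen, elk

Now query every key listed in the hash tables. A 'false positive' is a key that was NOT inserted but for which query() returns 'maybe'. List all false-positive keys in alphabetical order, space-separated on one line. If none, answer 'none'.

Start: bits=00000000
After insert 'cat': sets bits 1 3 4 -> bits=01011000
After insert 'fox': sets bits 4 5 -> bits=01011100
After insert 'koi': sets bits 0 1 -> bits=11011100
After insert 'eel': sets bits 0 1 -> bits=11011100
After insert 'hen': sets bits 3 7 -> bits=11011101
After insert 'elk': sets bits 3 4 5 -> bits=11011101
Not inserted: ant bat yak — query each against bits=11011101:
query ant: checks bit0=1, bit3=1, bit4=1 (all 1) -> maybe => FALSE POSITIVE
query bat: checks bit3=1, bit4=1 (all 1) -> maybe => FALSE POSITIVE
query yak: checks bit1=1, bit3=1, bit6=0 (has a 0) -> no => not a false positive
False positives (alphabetical): ant bat

Answer: ant bat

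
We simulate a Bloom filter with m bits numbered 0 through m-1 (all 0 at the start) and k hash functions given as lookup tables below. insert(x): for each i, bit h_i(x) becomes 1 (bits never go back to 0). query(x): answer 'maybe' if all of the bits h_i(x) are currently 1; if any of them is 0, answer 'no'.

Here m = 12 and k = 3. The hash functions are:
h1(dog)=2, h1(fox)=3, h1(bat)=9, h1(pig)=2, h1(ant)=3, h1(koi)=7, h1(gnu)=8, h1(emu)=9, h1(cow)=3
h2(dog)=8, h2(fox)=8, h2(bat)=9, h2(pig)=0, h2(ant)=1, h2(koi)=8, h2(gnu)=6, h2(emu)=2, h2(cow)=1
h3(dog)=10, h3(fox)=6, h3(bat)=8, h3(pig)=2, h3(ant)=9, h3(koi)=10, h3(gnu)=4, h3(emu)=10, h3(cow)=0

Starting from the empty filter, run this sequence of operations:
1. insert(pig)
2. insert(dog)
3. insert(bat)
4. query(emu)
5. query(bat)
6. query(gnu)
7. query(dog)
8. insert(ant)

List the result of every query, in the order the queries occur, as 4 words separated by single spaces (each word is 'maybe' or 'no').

Start: bits=000000000000
Op 1: insert pig -> sets bits 0 2 -> bits=101000000000
Op 2: insert dog -> sets bits 2 8 10 -> bits=101000001010
Op 3: insert bat -> sets bits 8 9 -> bits=101000001110
Op 4: query emu -> checks bit2=1, bit9=1, bit10=1 (all 1) -> maybe
Op 5: query bat -> checks bit8=1, bit9=1 (all 1) -> maybe
Op 6: query gnu -> checks bit4=0, bit6=0, bit8=1 (has a 0) -> no
Op 7: query dog -> checks bit2=1, bit8=1, bit10=1 (all 1) -> maybe
Op 8: insert ant -> sets bits 1 3 9 -> bits=111100001110
Query results in order: maybe maybe no maybe

Answer: maybe maybe no maybe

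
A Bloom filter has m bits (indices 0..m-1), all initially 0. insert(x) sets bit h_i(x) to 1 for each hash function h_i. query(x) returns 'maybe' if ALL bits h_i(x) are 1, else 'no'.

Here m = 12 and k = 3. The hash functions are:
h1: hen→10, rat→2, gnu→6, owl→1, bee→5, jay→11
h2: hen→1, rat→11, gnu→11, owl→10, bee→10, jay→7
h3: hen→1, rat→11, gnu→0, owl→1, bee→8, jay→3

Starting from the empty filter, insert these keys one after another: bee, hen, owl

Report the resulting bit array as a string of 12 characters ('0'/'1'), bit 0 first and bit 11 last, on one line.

Start: bits=000000000000
After insert 'bee': sets bits 5 8 10 -> bits=000001001010
After insert 'hen': sets bits 1 10 -> bits=010001001010
After insert 'owl': sets bits 1 10 -> bits=010001001010

Answer: 010001001010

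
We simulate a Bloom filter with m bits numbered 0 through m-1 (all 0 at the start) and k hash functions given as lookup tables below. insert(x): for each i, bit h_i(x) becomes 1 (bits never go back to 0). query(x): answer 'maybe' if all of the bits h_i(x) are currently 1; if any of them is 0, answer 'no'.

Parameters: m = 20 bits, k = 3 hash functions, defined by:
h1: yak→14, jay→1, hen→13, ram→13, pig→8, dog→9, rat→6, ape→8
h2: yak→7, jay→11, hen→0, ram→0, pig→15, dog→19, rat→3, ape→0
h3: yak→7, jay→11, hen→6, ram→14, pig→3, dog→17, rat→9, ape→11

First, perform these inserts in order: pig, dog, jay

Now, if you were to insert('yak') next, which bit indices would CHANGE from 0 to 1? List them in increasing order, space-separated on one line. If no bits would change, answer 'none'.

Answer: 7 14

Derivation:
Start: bits=00000000000000000000
After insert 'pig': sets bits 3 8 15 -> bits=00010000100000010000
After insert 'dog': sets bits 9 17 19 -> bits=00010000110000010101
After insert 'jay': sets bits 1 11 -> bits=01010000110100010101
insert 'yak' would touch bits 7 14; currently bit7=0, bit14=0
Bits that are 0 among those (would change 0->1): 7 14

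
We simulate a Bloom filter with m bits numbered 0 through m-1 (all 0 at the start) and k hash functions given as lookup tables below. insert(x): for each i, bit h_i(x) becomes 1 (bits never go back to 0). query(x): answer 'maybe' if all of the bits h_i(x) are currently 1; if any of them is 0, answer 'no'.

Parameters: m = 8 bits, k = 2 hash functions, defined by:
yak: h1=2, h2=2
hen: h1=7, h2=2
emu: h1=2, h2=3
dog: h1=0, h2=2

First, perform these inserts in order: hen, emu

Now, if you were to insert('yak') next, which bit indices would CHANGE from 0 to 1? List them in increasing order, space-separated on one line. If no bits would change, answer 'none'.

Answer: none

Derivation:
Start: bits=00000000
After insert 'hen': sets bits 2 7 -> bits=00100001
After insert 'emu': sets bits 2 3 -> bits=00110001
insert 'yak' would touch bits 2; currently bit2=1
Bits that are 0 among those (would change 0->1): none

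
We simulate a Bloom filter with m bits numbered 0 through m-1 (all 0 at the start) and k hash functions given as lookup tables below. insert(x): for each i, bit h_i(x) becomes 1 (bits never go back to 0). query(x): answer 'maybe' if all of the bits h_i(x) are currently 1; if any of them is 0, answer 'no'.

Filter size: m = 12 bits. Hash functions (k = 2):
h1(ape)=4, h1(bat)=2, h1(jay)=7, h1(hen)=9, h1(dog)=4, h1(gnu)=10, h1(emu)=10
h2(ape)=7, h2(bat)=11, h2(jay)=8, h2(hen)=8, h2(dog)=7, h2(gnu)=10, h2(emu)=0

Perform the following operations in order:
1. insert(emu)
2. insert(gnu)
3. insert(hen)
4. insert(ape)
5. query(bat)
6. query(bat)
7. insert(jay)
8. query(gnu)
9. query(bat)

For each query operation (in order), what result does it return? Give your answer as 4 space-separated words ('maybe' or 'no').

Answer: no no maybe no

Derivation:
Start: bits=000000000000
Op 1: insert emu -> sets bits 0 10 -> bits=100000000010
Op 2: insert gnu -> sets bits 10 -> bits=100000000010
Op 3: insert hen -> sets bits 8 9 -> bits=100000001110
Op 4: insert ape -> sets bits 4 7 -> bits=100010011110
Op 5: query bat -> checks bit2=0, bit11=0 (has a 0) -> no
Op 6: query bat -> checks bit2=0, bit11=0 (has a 0) -> no
Op 7: insert jay -> sets bits 7 8 -> bits=100010011110
Op 8: query gnu -> checks bit10=1 (all 1) -> maybe
Op 9: query bat -> checks bit2=0, bit11=0 (has a 0) -> no
Query results in order: no no maybe no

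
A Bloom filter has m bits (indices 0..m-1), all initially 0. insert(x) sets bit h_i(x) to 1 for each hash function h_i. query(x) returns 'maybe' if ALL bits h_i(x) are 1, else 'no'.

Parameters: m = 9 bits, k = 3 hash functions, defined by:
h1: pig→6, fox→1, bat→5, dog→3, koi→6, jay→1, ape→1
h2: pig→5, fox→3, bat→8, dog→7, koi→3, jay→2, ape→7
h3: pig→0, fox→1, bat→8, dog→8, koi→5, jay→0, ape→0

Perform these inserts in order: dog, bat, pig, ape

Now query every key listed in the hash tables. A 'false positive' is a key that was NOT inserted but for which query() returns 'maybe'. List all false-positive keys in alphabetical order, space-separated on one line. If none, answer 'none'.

Answer: fox koi

Derivation:
Start: bits=000000000
After insert 'dog': sets bits 3 7 8 -> bits=000100011
After insert 'bat': sets bits 5 8 -> bits=000101011
After insert 'pig': sets bits 0 5 6 -> bits=100101111
After insert 'ape': sets bits 0 1 7 -> bits=110101111
Not inserted: fox jay koi — query each against bits=110101111:
query fox: checks bit1=1, bit3=1 (all 1) -> maybe => FALSE POSITIVE
query jay: checks bit0=1, bit1=1, bit2=0 (has a 0) -> no => not a false positive
query koi: checks bit3=1, bit5=1, bit6=1 (all 1) -> maybe => FALSE POSITIVE
False positives (alphabetical): fox koi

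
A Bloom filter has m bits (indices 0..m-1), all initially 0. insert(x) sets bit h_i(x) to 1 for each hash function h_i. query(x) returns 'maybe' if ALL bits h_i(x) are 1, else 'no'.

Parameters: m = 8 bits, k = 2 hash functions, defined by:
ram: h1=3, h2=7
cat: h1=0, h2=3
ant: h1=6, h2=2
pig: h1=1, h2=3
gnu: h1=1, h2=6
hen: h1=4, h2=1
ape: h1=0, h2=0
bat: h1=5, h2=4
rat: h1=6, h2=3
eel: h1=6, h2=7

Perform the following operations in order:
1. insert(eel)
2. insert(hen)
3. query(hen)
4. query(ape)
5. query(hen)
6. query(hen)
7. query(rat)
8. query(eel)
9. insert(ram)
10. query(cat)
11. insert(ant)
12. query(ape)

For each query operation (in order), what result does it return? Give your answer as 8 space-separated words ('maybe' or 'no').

Start: bits=00000000
Op 1: insert eel -> sets bits 6 7 -> bits=00000011
Op 2: insert hen -> sets bits 1 4 -> bits=01001011
Op 3: query hen -> checks bit1=1, bit4=1 (all 1) -> maybe
Op 4: query ape -> checks bit0=0 (has a 0) -> no
Op 5: query hen -> checks bit1=1, bit4=1 (all 1) -> maybe
Op 6: query hen -> checks bit1=1, bit4=1 (all 1) -> maybe
Op 7: query rat -> checks bit3=0, bit6=1 (has a 0) -> no
Op 8: query eel -> checks bit6=1, bit7=1 (all 1) -> maybe
Op 9: insert ram -> sets bits 3 7 -> bits=01011011
Op 10: query cat -> checks bit0=0, bit3=1 (has a 0) -> no
Op 11: insert ant -> sets bits 2 6 -> bits=01111011
Op 12: query ape -> checks bit0=0 (has a 0) -> no
Query results in order: maybe no maybe maybe no maybe no no

Answer: maybe no maybe maybe no maybe no no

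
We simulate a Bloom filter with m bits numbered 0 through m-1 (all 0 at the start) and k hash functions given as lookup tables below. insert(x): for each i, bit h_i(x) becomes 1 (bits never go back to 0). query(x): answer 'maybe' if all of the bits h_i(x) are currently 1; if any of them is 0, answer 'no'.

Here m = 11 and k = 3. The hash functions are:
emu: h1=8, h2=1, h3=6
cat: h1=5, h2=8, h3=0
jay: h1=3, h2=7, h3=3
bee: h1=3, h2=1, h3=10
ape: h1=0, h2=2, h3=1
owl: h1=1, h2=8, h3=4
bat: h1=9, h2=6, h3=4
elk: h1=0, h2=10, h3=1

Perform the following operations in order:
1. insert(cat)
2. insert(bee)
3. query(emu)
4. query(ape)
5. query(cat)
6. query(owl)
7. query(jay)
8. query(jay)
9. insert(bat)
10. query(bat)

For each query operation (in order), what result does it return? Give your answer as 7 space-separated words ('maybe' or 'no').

Start: bits=00000000000
Op 1: insert cat -> sets bits 0 5 8 -> bits=10000100100
Op 2: insert bee -> sets bits 1 3 10 -> bits=11010100101
Op 3: query emu -> checks bit1=1, bit6=0, bit8=1 (has a 0) -> no
Op 4: query ape -> checks bit0=1, bit1=1, bit2=0 (has a 0) -> no
Op 5: query cat -> checks bit0=1, bit5=1, bit8=1 (all 1) -> maybe
Op 6: query owl -> checks bit1=1, bit4=0, bit8=1 (has a 0) -> no
Op 7: query jay -> checks bit3=1, bit7=0 (has a 0) -> no
Op 8: query jay -> checks bit3=1, bit7=0 (has a 0) -> no
Op 9: insert bat -> sets bits 4 6 9 -> bits=11011110111
Op 10: query bat -> checks bit4=1, bit6=1, bit9=1 (all 1) -> maybe
Query results in order: no no maybe no no no maybe

Answer: no no maybe no no no maybe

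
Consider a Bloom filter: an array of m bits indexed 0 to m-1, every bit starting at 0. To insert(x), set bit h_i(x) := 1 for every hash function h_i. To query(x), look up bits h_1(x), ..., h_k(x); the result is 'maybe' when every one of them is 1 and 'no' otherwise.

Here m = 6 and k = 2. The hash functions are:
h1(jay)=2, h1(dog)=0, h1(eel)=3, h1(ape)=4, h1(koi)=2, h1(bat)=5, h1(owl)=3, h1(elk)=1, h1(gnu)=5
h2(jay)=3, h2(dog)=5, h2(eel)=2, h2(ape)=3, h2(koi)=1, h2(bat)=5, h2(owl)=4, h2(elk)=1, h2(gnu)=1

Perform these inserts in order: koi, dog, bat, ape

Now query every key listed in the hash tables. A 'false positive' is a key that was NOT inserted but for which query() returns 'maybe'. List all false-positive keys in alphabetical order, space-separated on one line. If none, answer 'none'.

Start: bits=000000
After insert 'koi': sets bits 1 2 -> bits=011000
After insert 'dog': sets bits 0 5 -> bits=111001
After insert 'bat': sets bits 5 -> bits=111001
After insert 'ape': sets bits 3 4 -> bits=111111
Not inserted: eel elk gnu jay owl — query each against bits=111111:
query eel: checks bit2=1, bit3=1 (all 1) -> maybe => FALSE POSITIVE
query elk: checks bit1=1 (all 1) -> maybe => FALSE POSITIVE
query gnu: checks bit1=1, bit5=1 (all 1) -> maybe => FALSE POSITIVE
query jay: checks bit2=1, bit3=1 (all 1) -> maybe => FALSE POSITIVE
query owl: checks bit3=1, bit4=1 (all 1) -> maybe => FALSE POSITIVE
False positives (alphabetical): eel elk gnu jay owl

Answer: eel elk gnu jay owl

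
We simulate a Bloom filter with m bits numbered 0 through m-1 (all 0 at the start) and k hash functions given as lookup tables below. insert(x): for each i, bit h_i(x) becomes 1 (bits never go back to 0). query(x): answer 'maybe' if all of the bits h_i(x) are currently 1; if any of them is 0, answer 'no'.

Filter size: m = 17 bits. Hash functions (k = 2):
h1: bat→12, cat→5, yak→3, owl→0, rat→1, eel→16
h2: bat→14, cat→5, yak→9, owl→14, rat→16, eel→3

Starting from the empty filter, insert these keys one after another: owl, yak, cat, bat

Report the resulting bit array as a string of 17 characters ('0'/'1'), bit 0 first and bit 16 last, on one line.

Answer: 10010100010010100

Derivation:
Start: bits=00000000000000000
After insert 'owl': sets bits 0 14 -> bits=10000000000000100
After insert 'yak': sets bits 3 9 -> bits=10010000010000100
After insert 'cat': sets bits 5 -> bits=10010100010000100
After insert 'bat': sets bits 12 14 -> bits=10010100010010100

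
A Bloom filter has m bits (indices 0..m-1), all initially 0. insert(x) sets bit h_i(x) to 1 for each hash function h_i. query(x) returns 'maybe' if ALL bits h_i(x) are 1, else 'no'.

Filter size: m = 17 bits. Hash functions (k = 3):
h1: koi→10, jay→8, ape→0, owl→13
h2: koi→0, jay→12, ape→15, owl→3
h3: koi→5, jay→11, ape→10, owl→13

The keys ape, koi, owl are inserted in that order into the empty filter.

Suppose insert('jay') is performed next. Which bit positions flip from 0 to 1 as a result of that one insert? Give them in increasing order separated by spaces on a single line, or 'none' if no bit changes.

Answer: 8 11 12

Derivation:
Start: bits=00000000000000000
After insert 'ape': sets bits 0 10 15 -> bits=10000000001000010
After insert 'koi': sets bits 0 5 10 -> bits=10000100001000010
After insert 'owl': sets bits 3 13 -> bits=10010100001001010
insert 'jay' would touch bits 8 11 12; currently bit8=0, bit11=0, bit12=0
Bits that are 0 among those (would change 0->1): 8 11 12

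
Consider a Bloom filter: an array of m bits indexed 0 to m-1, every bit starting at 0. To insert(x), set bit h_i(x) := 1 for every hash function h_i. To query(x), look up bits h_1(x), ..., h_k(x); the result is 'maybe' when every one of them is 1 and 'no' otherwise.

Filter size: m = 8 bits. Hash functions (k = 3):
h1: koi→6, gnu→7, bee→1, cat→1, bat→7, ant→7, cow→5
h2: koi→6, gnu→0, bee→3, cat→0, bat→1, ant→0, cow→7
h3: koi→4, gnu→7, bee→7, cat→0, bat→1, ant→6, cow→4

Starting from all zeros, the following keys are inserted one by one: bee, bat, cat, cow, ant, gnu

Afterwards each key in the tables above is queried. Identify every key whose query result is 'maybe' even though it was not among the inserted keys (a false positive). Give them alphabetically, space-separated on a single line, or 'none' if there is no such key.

Start: bits=00000000
After insert 'bee': sets bits 1 3 7 -> bits=01010001
After insert 'bat': sets bits 1 7 -> bits=01010001
After insert 'cat': sets bits 0 1 -> bits=11010001
After insert 'cow': sets bits 4 5 7 -> bits=11011101
After insert 'ant': sets bits 0 6 7 -> bits=11011111
After insert 'gnu': sets bits 0 7 -> bits=11011111
Not inserted: koi — query each against bits=11011111:
query koi: checks bit4=1, bit6=1 (all 1) -> maybe => FALSE POSITIVE
False positives (alphabetical): koi

Answer: koi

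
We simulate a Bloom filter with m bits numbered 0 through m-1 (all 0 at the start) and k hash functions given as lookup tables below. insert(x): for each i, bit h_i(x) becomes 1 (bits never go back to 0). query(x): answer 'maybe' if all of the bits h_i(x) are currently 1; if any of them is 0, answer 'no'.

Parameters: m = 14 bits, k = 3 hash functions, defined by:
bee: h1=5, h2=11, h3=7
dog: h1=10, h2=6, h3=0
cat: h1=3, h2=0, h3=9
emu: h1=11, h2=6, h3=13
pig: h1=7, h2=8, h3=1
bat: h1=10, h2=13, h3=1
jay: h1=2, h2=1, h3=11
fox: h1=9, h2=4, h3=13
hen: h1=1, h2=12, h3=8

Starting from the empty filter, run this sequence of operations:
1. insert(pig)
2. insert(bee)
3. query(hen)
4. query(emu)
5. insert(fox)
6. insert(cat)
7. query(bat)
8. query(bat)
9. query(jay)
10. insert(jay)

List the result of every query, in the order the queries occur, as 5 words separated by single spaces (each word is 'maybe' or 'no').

Answer: no no no no no

Derivation:
Start: bits=00000000000000
Op 1: insert pig -> sets bits 1 7 8 -> bits=01000001100000
Op 2: insert bee -> sets bits 5 7 11 -> bits=01000101100100
Op 3: query hen -> checks bit1=1, bit8=1, bit12=0 (has a 0) -> no
Op 4: query emu -> checks bit6=0, bit11=1, bit13=0 (has a 0) -> no
Op 5: insert fox -> sets bits 4 9 13 -> bits=01001101110101
Op 6: insert cat -> sets bits 0 3 9 -> bits=11011101110101
Op 7: query bat -> checks bit1=1, bit10=0, bit13=1 (has a 0) -> no
Op 8: query bat -> checks bit1=1, bit10=0, bit13=1 (has a 0) -> no
Op 9: query jay -> checks bit1=1, bit2=0, bit11=1 (has a 0) -> no
Op 10: insert jay -> sets bits 1 2 11 -> bits=11111101110101
Query results in order: no no no no no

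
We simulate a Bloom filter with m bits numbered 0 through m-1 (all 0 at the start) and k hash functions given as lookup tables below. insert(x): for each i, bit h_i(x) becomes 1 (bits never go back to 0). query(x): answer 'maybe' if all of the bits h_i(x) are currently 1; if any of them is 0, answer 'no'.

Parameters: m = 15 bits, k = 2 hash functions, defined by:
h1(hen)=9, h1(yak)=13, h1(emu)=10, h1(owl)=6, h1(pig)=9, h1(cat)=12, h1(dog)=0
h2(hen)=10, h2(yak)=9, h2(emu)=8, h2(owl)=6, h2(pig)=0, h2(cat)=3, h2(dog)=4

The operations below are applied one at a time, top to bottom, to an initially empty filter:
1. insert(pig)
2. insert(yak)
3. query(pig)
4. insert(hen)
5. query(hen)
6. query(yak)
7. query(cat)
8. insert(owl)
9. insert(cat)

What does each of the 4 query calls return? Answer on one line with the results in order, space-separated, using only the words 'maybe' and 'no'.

Start: bits=000000000000000
Op 1: insert pig -> sets bits 0 9 -> bits=100000000100000
Op 2: insert yak -> sets bits 9 13 -> bits=100000000100010
Op 3: query pig -> checks bit0=1, bit9=1 (all 1) -> maybe
Op 4: insert hen -> sets bits 9 10 -> bits=100000000110010
Op 5: query hen -> checks bit9=1, bit10=1 (all 1) -> maybe
Op 6: query yak -> checks bit9=1, bit13=1 (all 1) -> maybe
Op 7: query cat -> checks bit3=0, bit12=0 (has a 0) -> no
Op 8: insert owl -> sets bits 6 -> bits=100000100110010
Op 9: insert cat -> sets bits 3 12 -> bits=100100100110110
Query results in order: maybe maybe maybe no

Answer: maybe maybe maybe no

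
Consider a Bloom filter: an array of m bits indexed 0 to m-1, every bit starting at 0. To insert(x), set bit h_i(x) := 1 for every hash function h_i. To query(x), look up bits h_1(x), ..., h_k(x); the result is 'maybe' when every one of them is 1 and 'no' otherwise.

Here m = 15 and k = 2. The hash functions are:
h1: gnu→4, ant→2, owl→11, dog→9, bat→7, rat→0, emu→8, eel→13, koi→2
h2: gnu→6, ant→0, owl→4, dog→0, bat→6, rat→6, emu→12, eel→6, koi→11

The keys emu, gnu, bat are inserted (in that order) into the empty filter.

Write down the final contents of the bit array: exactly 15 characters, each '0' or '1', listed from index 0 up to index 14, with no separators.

Start: bits=000000000000000
After insert 'emu': sets bits 8 12 -> bits=000000001000100
After insert 'gnu': sets bits 4 6 -> bits=000010101000100
After insert 'bat': sets bits 6 7 -> bits=000010111000100

Answer: 000010111000100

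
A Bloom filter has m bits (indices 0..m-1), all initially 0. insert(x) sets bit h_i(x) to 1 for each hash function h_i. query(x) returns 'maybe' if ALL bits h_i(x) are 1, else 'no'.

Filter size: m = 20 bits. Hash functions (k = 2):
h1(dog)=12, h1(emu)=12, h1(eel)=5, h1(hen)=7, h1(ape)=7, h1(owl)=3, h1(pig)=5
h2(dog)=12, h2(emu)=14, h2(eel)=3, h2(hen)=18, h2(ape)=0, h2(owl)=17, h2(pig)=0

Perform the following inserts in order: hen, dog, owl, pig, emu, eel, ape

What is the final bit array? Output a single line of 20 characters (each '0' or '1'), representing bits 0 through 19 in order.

Answer: 10010101000010100110

Derivation:
Start: bits=00000000000000000000
After insert 'hen': sets bits 7 18 -> bits=00000001000000000010
After insert 'dog': sets bits 12 -> bits=00000001000010000010
After insert 'owl': sets bits 3 17 -> bits=00010001000010000110
After insert 'pig': sets bits 0 5 -> bits=10010101000010000110
After insert 'emu': sets bits 12 14 -> bits=10010101000010100110
After insert 'eel': sets bits 3 5 -> bits=10010101000010100110
After insert 'ape': sets bits 0 7 -> bits=10010101000010100110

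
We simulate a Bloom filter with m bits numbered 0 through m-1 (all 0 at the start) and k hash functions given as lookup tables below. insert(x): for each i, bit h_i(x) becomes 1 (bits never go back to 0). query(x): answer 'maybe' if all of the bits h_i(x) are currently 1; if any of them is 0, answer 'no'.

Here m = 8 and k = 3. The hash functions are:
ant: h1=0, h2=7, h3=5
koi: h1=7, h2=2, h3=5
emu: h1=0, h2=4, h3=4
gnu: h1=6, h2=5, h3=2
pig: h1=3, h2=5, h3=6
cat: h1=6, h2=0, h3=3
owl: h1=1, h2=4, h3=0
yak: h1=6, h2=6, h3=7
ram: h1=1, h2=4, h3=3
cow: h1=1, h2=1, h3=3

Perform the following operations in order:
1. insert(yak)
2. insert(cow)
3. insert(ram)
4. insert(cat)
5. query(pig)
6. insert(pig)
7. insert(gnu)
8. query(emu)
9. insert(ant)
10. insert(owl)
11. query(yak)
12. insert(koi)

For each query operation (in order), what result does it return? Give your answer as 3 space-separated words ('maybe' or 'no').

Start: bits=00000000
Op 1: insert yak -> sets bits 6 7 -> bits=00000011
Op 2: insert cow -> sets bits 1 3 -> bits=01010011
Op 3: insert ram -> sets bits 1 3 4 -> bits=01011011
Op 4: insert cat -> sets bits 0 3 6 -> bits=11011011
Op 5: query pig -> checks bit3=1, bit5=0, bit6=1 (has a 0) -> no
Op 6: insert pig -> sets bits 3 5 6 -> bits=11011111
Op 7: insert gnu -> sets bits 2 5 6 -> bits=11111111
Op 8: query emu -> checks bit0=1, bit4=1 (all 1) -> maybe
Op 9: insert ant -> sets bits 0 5 7 -> bits=11111111
Op 10: insert owl -> sets bits 0 1 4 -> bits=11111111
Op 11: query yak -> checks bit6=1, bit7=1 (all 1) -> maybe
Op 12: insert koi -> sets bits 2 5 7 -> bits=11111111
Query results in order: no maybe maybe

Answer: no maybe maybe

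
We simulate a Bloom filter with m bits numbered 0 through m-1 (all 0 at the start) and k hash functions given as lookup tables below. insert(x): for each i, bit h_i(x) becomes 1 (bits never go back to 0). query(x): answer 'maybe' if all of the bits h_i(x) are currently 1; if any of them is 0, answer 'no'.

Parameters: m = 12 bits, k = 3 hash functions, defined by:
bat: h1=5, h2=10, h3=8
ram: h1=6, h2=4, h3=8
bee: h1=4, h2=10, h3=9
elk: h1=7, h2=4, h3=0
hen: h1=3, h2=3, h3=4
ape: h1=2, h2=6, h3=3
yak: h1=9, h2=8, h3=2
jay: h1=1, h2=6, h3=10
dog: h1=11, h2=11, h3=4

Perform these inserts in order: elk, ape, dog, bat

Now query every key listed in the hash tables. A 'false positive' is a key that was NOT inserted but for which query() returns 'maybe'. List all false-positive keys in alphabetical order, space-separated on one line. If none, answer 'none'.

Start: bits=000000000000
After insert 'elk': sets bits 0 4 7 -> bits=100010010000
After insert 'ape': sets bits 2 3 6 -> bits=101110110000
After insert 'dog': sets bits 4 11 -> bits=101110110001
After insert 'bat': sets bits 5 8 10 -> bits=101111111011
Not inserted: bee hen jay ram yak — query each against bits=101111111011:
query bee: checks bit4=1, bit9=0, bit10=1 (has a 0) -> no => not a false positive
query hen: checks bit3=1, bit4=1 (all 1) -> maybe => FALSE POSITIVE
query jay: checks bit1=0, bit6=1, bit10=1 (has a 0) -> no => not a false positive
query ram: checks bit4=1, bit6=1, bit8=1 (all 1) -> maybe => FALSE POSITIVE
query yak: checks bit2=1, bit8=1, bit9=0 (has a 0) -> no => not a false positive
False positives (alphabetical): hen ram

Answer: hen ram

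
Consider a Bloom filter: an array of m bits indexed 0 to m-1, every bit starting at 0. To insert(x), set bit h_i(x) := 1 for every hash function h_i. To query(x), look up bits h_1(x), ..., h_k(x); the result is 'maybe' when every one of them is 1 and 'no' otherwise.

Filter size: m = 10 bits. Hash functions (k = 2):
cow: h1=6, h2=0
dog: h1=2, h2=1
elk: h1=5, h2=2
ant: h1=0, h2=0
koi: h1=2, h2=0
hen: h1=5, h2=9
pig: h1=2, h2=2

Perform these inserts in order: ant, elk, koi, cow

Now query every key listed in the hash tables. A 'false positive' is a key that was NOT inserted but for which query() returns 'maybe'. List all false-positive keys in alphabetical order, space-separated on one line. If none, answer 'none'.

Start: bits=0000000000
After insert 'ant': sets bits 0 -> bits=1000000000
After insert 'elk': sets bits 2 5 -> bits=1010010000
After insert 'koi': sets bits 0 2 -> bits=1010010000
After insert 'cow': sets bits 0 6 -> bits=1010011000
Not inserted: dog hen pig — query each against bits=1010011000:
query dog: checks bit1=0, bit2=1 (has a 0) -> no => not a false positive
query hen: checks bit5=1, bit9=0 (has a 0) -> no => not a false positive
query pig: checks bit2=1 (all 1) -> maybe => FALSE POSITIVE
False positives (alphabetical): pig

Answer: pig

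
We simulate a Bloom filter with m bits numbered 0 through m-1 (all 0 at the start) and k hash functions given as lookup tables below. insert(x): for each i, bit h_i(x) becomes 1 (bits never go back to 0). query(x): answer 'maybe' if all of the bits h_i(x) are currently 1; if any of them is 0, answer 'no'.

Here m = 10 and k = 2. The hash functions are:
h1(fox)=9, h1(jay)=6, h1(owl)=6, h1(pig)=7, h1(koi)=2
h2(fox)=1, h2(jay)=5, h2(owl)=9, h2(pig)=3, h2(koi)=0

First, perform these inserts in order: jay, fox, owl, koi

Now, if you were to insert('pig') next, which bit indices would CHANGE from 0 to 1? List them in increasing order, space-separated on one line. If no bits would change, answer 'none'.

Start: bits=0000000000
After insert 'jay': sets bits 5 6 -> bits=0000011000
After insert 'fox': sets bits 1 9 -> bits=0100011001
After insert 'owl': sets bits 6 9 -> bits=0100011001
After insert 'koi': sets bits 0 2 -> bits=1110011001
insert 'pig' would touch bits 3 7; currently bit3=0, bit7=0
Bits that are 0 among those (would change 0->1): 3 7

Answer: 3 7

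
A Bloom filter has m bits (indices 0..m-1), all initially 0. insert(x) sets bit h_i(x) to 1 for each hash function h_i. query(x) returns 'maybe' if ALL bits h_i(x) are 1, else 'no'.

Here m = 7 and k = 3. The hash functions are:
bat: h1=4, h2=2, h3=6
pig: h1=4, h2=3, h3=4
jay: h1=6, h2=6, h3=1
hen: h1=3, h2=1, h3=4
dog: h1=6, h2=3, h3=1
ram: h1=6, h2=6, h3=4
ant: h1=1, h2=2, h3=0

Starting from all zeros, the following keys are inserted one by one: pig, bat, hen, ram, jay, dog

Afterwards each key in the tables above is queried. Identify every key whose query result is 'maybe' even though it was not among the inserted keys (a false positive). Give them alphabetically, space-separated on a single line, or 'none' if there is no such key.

Start: bits=0000000
After insert 'pig': sets bits 3 4 -> bits=0001100
After insert 'bat': sets bits 2 4 6 -> bits=0011101
After insert 'hen': sets bits 1 3 4 -> bits=0111101
After insert 'ram': sets bits 4 6 -> bits=0111101
After insert 'jay': sets bits 1 6 -> bits=0111101
After insert 'dog': sets bits 1 3 6 -> bits=0111101
Not inserted: ant — query each against bits=0111101:
query ant: checks bit0=0, bit1=1, bit2=1 (has a 0) -> no => not a false positive
False positives (alphabetical): none

Answer: none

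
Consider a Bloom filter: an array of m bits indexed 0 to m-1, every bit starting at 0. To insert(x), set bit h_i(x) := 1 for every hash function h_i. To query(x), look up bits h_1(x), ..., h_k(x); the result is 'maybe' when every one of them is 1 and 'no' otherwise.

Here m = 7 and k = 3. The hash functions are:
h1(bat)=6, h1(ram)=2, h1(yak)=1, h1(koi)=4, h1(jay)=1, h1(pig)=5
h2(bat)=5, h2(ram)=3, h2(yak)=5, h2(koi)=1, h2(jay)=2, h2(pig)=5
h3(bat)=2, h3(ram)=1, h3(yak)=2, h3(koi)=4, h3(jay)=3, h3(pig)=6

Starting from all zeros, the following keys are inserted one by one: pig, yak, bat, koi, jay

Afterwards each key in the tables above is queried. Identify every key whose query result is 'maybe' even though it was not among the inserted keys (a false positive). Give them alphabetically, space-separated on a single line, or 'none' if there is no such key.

Answer: ram

Derivation:
Start: bits=0000000
After insert 'pig': sets bits 5 6 -> bits=0000011
After insert 'yak': sets bits 1 2 5 -> bits=0110011
After insert 'bat': sets bits 2 5 6 -> bits=0110011
After insert 'koi': sets bits 1 4 -> bits=0110111
After insert 'jay': sets bits 1 2 3 -> bits=0111111
Not inserted: ram — query each against bits=0111111:
query ram: checks bit1=1, bit2=1, bit3=1 (all 1) -> maybe => FALSE POSITIVE
False positives (alphabetical): ram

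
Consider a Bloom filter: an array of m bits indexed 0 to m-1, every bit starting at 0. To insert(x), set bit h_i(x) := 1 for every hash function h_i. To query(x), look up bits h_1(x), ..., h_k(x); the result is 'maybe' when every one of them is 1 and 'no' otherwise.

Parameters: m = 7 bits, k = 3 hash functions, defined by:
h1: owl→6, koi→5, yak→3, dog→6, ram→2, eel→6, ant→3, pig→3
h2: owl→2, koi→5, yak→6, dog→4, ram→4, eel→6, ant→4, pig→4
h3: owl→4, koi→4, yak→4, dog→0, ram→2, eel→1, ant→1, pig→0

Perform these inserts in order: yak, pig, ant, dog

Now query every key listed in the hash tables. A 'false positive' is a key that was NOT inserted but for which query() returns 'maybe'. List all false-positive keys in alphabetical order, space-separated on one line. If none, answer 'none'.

Start: bits=0000000
After insert 'yak': sets bits 3 4 6 -> bits=0001101
After insert 'pig': sets bits 0 3 4 -> bits=1001101
After insert 'ant': sets bits 1 3 4 -> bits=1101101
After insert 'dog': sets bits 0 4 6 -> bits=1101101
Not inserted: eel koi owl ram — query each against bits=1101101:
query eel: checks bit1=1, bit6=1 (all 1) -> maybe => FALSE POSITIVE
query koi: checks bit4=1, bit5=0 (has a 0) -> no => not a false positive
query owl: checks bit2=0, bit4=1, bit6=1 (has a 0) -> no => not a false positive
query ram: checks bit2=0, bit4=1 (has a 0) -> no => not a false positive
False positives (alphabetical): eel

Answer: eel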